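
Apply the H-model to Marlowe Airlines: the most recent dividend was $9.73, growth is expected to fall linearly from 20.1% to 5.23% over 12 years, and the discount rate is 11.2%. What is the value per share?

H-model: P₀ = D₀[(1+g_L) + H(g_S−g_L)]/(r−g_L), with H = 12/2 = 6.
P₀ = 9.73 × [(1+0.0523) + 6×(0.201−0.0523)] / (0.112−0.0523)
   = 9.73 × 1.9445 / 0.0597 = 316.9177

$316.92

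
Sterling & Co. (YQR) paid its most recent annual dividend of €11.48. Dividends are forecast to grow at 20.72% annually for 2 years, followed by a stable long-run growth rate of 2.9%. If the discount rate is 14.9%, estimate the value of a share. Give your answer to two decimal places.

Two-stage DDM. Project D₁…D_2 at 0.2072, terminal growth 0.029, discount at r = 0.149.
D_1 = 13.8587
D_2 = 16.7302
Terminal value at t=2: TV = D_3/(r−g) = 17.2153/(0.149−0.029) = 143.4612
P₀ = 13.8587/(1+0.149)^1 + 16.7302/(1+0.149)^2 + 143.4612/(1+0.149)^2 = 133.4001

€133.40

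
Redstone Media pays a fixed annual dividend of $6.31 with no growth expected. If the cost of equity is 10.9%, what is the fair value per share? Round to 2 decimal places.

Zero-growth DDM (perpetuity): P₀ = D/r = 6.31 / 0.109 = 57.8899

$57.89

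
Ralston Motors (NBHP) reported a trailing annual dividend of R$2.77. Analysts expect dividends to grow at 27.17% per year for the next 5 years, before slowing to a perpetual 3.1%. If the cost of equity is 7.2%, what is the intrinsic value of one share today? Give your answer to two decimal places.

Two-stage DDM. Project D₁…D_5 at 0.2717, terminal growth 0.031, discount at r = 0.072.
D_1 = 3.5226
D_2 = 4.4797
D_3 = 5.6968
D_4 = 7.2447
D_5 = 9.2130
Terminal value at t=5: TV = D_6/(r−g) = 9.4986/(0.072−0.031) = 231.6743
P₀ = 3.5226/(1+0.072)^1 + 4.4797/(1+0.072)^2 + 5.6968/(1+0.072)^3 + 7.2447/(1+0.072)^4 + 9.2130/(1+0.072)^5 + 231.6743/(1+0.072)^5 = 187.4475

R$187.45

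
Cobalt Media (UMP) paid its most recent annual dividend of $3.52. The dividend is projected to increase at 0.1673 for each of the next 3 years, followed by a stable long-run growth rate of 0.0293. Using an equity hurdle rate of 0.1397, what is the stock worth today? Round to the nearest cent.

Two-stage DDM. Project D₁…D_3 at 0.1673, terminal growth 0.0293, discount at r = 0.1397.
D_1 = 4.1089
D_2 = 4.7963
D_3 = 5.5987
Terminal value at t=3: TV = D_4/(r−g) = 5.7628/(0.1397−0.0293) = 52.1991
P₀ = 4.1089/(1+0.1397)^1 + 4.7963/(1+0.1397)^2 + 5.5987/(1+0.1397)^3 + 52.1991/(1+0.1397)^3 = 46.3405

$46.34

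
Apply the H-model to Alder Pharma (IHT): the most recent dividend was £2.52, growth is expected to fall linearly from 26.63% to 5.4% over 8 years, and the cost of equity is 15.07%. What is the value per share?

£49.60

H-model: P₀ = D₀[(1+g_L) + H(g_S−g_L)]/(r−g_L), with H = 8/2 = 4.
P₀ = 2.52 × [(1+0.054) + 4×(0.2663−0.054)] / (0.1507−0.054)
   = 2.52 × 1.9032 / 0.0967 = 49.5974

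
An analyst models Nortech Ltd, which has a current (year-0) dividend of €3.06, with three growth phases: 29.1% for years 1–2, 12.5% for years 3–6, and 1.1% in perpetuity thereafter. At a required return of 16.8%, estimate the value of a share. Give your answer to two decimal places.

Three-stage DDM. Project D₁…D_6; terminal Gordon value at t=6 with g = 0.011; discount at r = 0.168.
D_1 = 3.9505
D_2 = 5.1000
D_3 = 5.7375
D_4 = 6.4547
D_5 = 7.2616
D_6 = 8.1693
TV_6 = 8.2591/(0.168−0.011) = 52.6060
P₀ = Σ Dₜ/(1+r)ᵗ + TV_6/(1+r)^6 = 41.4673

€41.47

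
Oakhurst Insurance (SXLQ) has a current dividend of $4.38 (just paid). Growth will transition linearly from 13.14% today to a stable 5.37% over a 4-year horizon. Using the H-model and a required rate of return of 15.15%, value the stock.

$54.15

H-model: P₀ = D₀[(1+g_L) + H(g_S−g_L)]/(r−g_L), with H = 4/2 = 2.
P₀ = 4.38 × [(1+0.0537) + 2×(0.1314−0.0537)] / (0.1515−0.0537)
   = 4.38 × 1.2091 / 0.0978 = 54.1499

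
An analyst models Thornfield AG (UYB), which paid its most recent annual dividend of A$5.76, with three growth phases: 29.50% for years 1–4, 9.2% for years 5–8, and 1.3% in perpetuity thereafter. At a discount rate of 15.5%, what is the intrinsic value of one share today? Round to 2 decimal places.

A$114.52

Three-stage DDM. Project D₁…D_8; terminal Gordon value at t=8 with g = 0.013; discount at r = 0.155.
D_1 = 7.4592
D_2 = 9.6597
D_3 = 12.5093
D_4 = 16.1995
D_5 = 17.6899
D_6 = 19.3173
D_7 = 21.0945
D_8 = 23.0352
TV_8 = 23.3347/(0.155−0.013) = 164.3286
P₀ = Σ Dₜ/(1+r)ᵗ + TV_8/(1+r)^8 = 114.5169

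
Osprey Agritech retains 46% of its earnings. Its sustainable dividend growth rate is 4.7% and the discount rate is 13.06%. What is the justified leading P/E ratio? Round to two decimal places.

Payout ratio b = 1 − 0.46 = 0.54.
Justified leading P/E = b/(r−g) = 0.54/(0.1306−0.047) = 6.4593

6.46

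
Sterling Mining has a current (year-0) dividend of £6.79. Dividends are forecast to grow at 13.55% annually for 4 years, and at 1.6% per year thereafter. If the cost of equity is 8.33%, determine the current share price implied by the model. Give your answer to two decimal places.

£154.33

Two-stage DDM. Project D₁…D_4 at 0.1355, terminal growth 0.016, discount at r = 0.0833.
D_1 = 7.7100
D_2 = 8.7548
D_3 = 9.9410
D_4 = 11.2880
Terminal value at t=4: TV = D_5/(r−g) = 11.4686/(0.0833−0.016) = 170.4107
P₀ = 7.7100/(1+0.0833)^1 + 8.7548/(1+0.0833)^2 + 9.9410/(1+0.0833)^3 + 11.2880/(1+0.0833)^4 + 170.4107/(1+0.0833)^4 = 154.3310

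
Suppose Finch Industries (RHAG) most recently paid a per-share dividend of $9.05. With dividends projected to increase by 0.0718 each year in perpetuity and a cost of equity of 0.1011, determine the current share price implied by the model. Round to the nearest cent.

Gordon growth model: P₀ = D₁/(r − g). D₁ = 9.05 × (1 + 0.0718) = 9.6998.
P₀ = 9.6998 / (0.1011 − 0.0718) = 9.6998 / 0.0293 = 331.0509

$331.05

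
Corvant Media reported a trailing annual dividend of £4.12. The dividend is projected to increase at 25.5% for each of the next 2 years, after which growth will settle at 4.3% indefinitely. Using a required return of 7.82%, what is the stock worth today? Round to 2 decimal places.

£175.77

Two-stage DDM. Project D₁…D_2 at 0.255, terminal growth 0.043, discount at r = 0.0782.
D_1 = 5.1706
D_2 = 6.4891
Terminal value at t=2: TV = D_3/(r−g) = 6.7681/(0.0782−0.043) = 192.2765
P₀ = 5.1706/(1+0.0782)^1 + 6.4891/(1+0.0782)^2 + 192.2765/(1+0.0782)^2 = 175.7745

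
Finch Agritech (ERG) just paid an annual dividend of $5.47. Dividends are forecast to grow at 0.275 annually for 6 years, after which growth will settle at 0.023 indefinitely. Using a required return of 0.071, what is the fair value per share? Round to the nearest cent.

Two-stage DDM. Project D₁…D_6 at 0.275, terminal growth 0.023, discount at r = 0.071.
D_1 = 6.9742
D_2 = 8.8922
D_3 = 11.3375
D_4 = 14.4553
D_5 = 18.4305
D_6 = 23.4989
Terminal value at t=6: TV = D_7/(r−g) = 24.0394/(0.071−0.023) = 500.8213
P₀ = 6.9742/(1+0.071)^1 + 8.8922/(1+0.071)^2 + 11.3375/(1+0.071)^3 + 14.4553/(1+0.071)^4 + 18.4305/(1+0.071)^5 + 23.4989/(1+0.071)^6 + 500.8213/(1+0.071)^6 = 394.9834

$394.98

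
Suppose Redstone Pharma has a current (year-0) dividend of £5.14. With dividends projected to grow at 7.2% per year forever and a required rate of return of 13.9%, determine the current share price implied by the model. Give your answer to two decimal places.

£82.24

Gordon growth model: P₀ = D₁/(r − g). D₁ = 5.14 × (1 + 0.072) = 5.5101.
P₀ = 5.5101 / (0.139 − 0.072) = 5.5101 / 0.067 = 82.2400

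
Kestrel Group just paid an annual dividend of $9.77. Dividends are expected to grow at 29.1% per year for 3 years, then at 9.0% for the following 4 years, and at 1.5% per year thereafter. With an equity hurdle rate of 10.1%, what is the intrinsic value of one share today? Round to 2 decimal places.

Three-stage DDM. Project D₁…D_7; terminal Gordon value at t=7 with g = 0.015; discount at r = 0.101.
D_1 = 12.6131
D_2 = 16.2835
D_3 = 21.0220
D_4 = 22.9139
D_5 = 24.9762
D_6 = 27.2241
D_7 = 29.6742
TV_7 = 30.1193/(0.101−0.015) = 350.2248
P₀ = Σ Dₜ/(1+r)ᵗ + TV_7/(1+r)^7 = 280.6677

$280.67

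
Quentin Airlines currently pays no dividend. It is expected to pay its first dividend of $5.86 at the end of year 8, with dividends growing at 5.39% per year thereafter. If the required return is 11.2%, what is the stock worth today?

Deferred-dividend DDM. At t=7 the remaining stream is a growing perpetuity with first payment D_8 = 5.86.
V_7 = D_8/(r−g) = 5.86/(0.112−0.0539) = 100.8606
P₀ = V_7/(1+r)^7 = 100.8606/(1+0.112)^7 = 47.9720

$47.97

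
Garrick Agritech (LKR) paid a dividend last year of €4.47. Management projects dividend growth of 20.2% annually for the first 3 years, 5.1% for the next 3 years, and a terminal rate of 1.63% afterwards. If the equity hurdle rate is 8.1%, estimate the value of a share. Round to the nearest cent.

€122.79

Three-stage DDM. Project D₁…D_6; terminal Gordon value at t=6 with g = 0.0163; discount at r = 0.081.
D_1 = 5.3729
D_2 = 6.4583
D_3 = 7.7628
D_4 = 8.1588
D_5 = 8.5748
D_6 = 9.0122
TV_6 = 9.1591/(0.081−0.0163) = 141.5620
P₀ = Σ Dₜ/(1+r)ᵗ + TV_6/(1+r)^6 = 122.7879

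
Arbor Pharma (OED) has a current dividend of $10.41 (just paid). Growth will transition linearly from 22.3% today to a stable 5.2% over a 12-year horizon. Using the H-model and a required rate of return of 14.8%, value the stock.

$225.33

H-model: P₀ = D₀[(1+g_L) + H(g_S−g_L)]/(r−g_L), with H = 12/2 = 6.
P₀ = 10.41 × [(1+0.052) + 6×(0.223−0.052)] / (0.148−0.052)
   = 10.41 × 2.0780 / 0.096 = 225.3331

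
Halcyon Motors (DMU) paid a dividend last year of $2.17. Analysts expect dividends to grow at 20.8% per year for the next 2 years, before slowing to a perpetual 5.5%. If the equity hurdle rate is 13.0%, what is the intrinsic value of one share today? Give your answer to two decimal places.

$39.68

Two-stage DDM. Project D₁…D_2 at 0.208, terminal growth 0.055, discount at r = 0.13.
D_1 = 2.6214
D_2 = 3.1666
Terminal value at t=2: TV = D_3/(r−g) = 3.3408/(0.13−0.055) = 44.5435
P₀ = 2.6214/(1+0.13)^1 + 3.1666/(1+0.13)^2 + 44.5435/(1+0.13)^2 = 39.6838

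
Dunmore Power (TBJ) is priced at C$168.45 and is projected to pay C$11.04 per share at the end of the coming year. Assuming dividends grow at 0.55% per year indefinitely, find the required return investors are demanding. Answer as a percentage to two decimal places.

Rearranging the constant-growth DDM: r = D₁/P₀ + g.
r = 11.0400 / 168.45 + 0.0055 = 0.06554 + 0.0055 = 0.07104

7.10%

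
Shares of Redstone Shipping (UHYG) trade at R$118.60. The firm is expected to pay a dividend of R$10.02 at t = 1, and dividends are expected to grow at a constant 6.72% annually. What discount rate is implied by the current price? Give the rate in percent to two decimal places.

Rearranging the constant-growth DDM: r = D₁/P₀ + g.
r = 10.0200 / 118.60 + 0.0672 = 0.08449 + 0.0672 = 0.15169

15.17%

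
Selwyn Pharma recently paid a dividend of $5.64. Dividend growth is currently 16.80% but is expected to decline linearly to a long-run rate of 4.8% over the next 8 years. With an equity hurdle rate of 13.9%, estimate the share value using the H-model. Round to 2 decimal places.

H-model: P₀ = D₀[(1+g_L) + H(g_S−g_L)]/(r−g_L), with H = 8/2 = 4.
P₀ = 5.64 × [(1+0.048) + 4×(0.168−0.048)] / (0.139−0.048)
   = 5.64 × 1.5280 / 0.091 = 94.7024

$94.70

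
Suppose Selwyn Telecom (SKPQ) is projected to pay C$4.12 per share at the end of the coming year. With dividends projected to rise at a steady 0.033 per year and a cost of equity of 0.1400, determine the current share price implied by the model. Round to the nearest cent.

C$38.50

Gordon growth model: P₀ = D₁/(r − g), with D₁ = 4.12 given directly.
P₀ = 4.1200 / (0.14 − 0.033) = 4.1200 / 0.107 = 38.5047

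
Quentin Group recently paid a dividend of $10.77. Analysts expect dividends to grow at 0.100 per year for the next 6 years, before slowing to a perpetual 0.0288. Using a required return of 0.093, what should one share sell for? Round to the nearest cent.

$245.41

Two-stage DDM. Project D₁…D_6 at 0.1, terminal growth 0.0288, discount at r = 0.093.
D_1 = 11.8470
D_2 = 13.0317
D_3 = 14.3349
D_4 = 15.7684
D_5 = 17.3452
D_6 = 19.0797
Terminal value at t=6: TV = D_7/(r−g) = 19.6292/(0.093−0.0288) = 305.7509
P₀ = 11.8470/(1+0.093)^1 + 13.0317/(1+0.093)^2 + 14.3349/(1+0.093)^3 + 15.7684/(1+0.093)^4 + 17.3452/(1+0.093)^5 + 19.0797/(1+0.093)^6 + 305.7509/(1+0.093)^6 = 245.4115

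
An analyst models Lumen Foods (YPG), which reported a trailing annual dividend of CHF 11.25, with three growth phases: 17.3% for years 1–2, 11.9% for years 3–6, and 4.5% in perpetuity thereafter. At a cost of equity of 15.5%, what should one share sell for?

Three-stage DDM. Project D₁…D_6; terminal Gordon value at t=6 with g = 0.045; discount at r = 0.155.
D_1 = 13.1963
D_2 = 15.4792
D_3 = 17.3212
D_4 = 19.3825
D_5 = 21.6890
D_6 = 24.2700
TV_6 = 25.3621/(0.155−0.045) = 230.5645
P₀ = Σ Dₜ/(1+r)ᵗ + TV_6/(1+r)^6 = 163.0548

CHF 163.05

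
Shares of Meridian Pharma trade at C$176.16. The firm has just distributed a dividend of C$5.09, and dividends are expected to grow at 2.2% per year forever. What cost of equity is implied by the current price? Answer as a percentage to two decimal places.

Rearranging the constant-growth DDM: r = D₁/P₀ + g.
D₁ = 5.09 × (1 + 0.022) = 5.2020.
r = 5.2020 / 176.16 + 0.022 = 0.02953 + 0.022 = 0.05153

5.15%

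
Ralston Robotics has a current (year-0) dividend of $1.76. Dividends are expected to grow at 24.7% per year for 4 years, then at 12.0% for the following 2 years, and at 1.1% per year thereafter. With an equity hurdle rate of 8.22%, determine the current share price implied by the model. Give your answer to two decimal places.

$63.88

Three-stage DDM. Project D₁…D_6; terminal Gordon value at t=6 with g = 0.011; discount at r = 0.0822.
D_1 = 2.1947
D_2 = 2.7368
D_3 = 3.4128
D_4 = 4.2558
D_5 = 4.7665
D_6 = 5.3384
TV_6 = 5.3972/(0.0822−0.011) = 75.8029
P₀ = Σ Dₜ/(1+r)ᵗ + TV_6/(1+r)^6 = 63.8837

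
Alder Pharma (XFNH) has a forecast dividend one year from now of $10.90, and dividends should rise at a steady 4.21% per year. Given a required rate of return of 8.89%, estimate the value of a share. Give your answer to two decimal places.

$232.91

Gordon growth model: P₀ = D₁/(r − g), with D₁ = 10.90 given directly.
P₀ = 10.9000 / (0.0889 − 0.0421) = 10.9000 / 0.0468 = 232.9060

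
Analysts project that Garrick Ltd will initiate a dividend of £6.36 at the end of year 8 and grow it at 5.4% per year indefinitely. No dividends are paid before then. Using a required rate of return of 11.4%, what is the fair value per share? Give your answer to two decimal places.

£49.79

Deferred-dividend DDM. At t=7 the remaining stream is a growing perpetuity with first payment D_8 = 6.36.
V_7 = D_8/(r−g) = 6.36/(0.114−0.054) = 106.0000
P₀ = V_7/(1+r)^7 = 106.0000/(1+0.114)^7 = 49.7863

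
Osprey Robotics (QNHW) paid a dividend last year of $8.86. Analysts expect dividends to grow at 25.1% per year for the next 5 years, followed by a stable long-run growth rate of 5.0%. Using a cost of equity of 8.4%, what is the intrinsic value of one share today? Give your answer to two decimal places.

$629.62

Two-stage DDM. Project D₁…D_5 at 0.251, terminal growth 0.05, discount at r = 0.084.
D_1 = 11.0839
D_2 = 13.8659
D_3 = 17.3463
D_4 = 21.7002
D_5 = 27.1469
Terminal value at t=5: TV = D_6/(r−g) = 28.5042/(0.084−0.05) = 838.3602
P₀ = 11.0839/(1+0.084)^1 + 13.8659/(1+0.084)^2 + 17.3463/(1+0.084)^3 + 21.7002/(1+0.084)^4 + 27.1469/(1+0.084)^5 + 838.3602/(1+0.084)^5 = 629.6209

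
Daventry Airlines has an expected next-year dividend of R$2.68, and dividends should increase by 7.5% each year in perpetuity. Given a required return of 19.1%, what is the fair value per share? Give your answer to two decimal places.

Gordon growth model: P₀ = D₁/(r − g), with D₁ = 2.68 given directly.
P₀ = 2.6800 / (0.191 − 0.075) = 2.6800 / 0.116 = 23.1034

R$23.10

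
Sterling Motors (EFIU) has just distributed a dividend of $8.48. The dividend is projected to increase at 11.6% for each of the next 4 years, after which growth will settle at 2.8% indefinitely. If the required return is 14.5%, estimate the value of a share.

Two-stage DDM. Project D₁…D_4 at 0.116, terminal growth 0.028, discount at r = 0.145.
D_1 = 9.4637
D_2 = 10.5615
D_3 = 11.7866
D_4 = 13.1538
Terminal value at t=4: TV = D_5/(r−g) = 13.5221/(0.145−0.028) = 115.5739
P₀ = 9.4637/(1+0.145)^1 + 10.5615/(1+0.145)^2 + 11.7866/(1+0.145)^3 + 13.1538/(1+0.145)^4 + 115.5739/(1+0.145)^4 = 99.0675

$99.07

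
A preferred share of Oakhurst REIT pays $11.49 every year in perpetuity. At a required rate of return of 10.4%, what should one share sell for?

$110.48

Zero-growth DDM (perpetuity): P₀ = D/r = 11.49 / 0.104 = 110.4808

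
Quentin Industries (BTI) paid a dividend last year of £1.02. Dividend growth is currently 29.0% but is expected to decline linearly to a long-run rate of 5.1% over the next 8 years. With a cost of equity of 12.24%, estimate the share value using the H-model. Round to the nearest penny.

£28.67

H-model: P₀ = D₀[(1+g_L) + H(g_S−g_L)]/(r−g_L), with H = 8/2 = 4.
P₀ = 1.02 × [(1+0.051) + 4×(0.29−0.051)] / (0.1224−0.051)
   = 1.02 × 2.0070 / 0.0714 = 28.6714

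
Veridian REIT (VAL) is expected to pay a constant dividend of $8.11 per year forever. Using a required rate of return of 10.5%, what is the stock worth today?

$77.24

Zero-growth DDM (perpetuity): P₀ = D/r = 8.11 / 0.105 = 77.2381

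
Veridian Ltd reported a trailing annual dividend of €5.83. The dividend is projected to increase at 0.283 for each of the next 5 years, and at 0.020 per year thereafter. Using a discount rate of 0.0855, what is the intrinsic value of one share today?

Two-stage DDM. Project D₁…D_5 at 0.283, terminal growth 0.02, discount at r = 0.0855.
D_1 = 7.4799
D_2 = 9.5967
D_3 = 12.3126
D_4 = 15.7970
D_5 = 20.2676
Terminal value at t=5: TV = D_6/(r−g) = 20.6729/(0.0855−0.02) = 315.6172
P₀ = 7.4799/(1+0.0855)^1 + 9.5967/(1+0.0855)^2 + 12.3126/(1+0.0855)^3 + 15.7970/(1+0.0855)^4 + 20.2676/(1+0.0855)^5 + 315.6172/(1+0.0855)^5 = 258.9039

€258.90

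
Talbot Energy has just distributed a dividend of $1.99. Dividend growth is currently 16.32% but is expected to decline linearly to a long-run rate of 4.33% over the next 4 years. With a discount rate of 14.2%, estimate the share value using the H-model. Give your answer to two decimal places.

$25.87

H-model: P₀ = D₀[(1+g_L) + H(g_S−g_L)]/(r−g_L), with H = 4/2 = 2.
P₀ = 1.99 × [(1+0.0433) + 2×(0.1632−0.0433)] / (0.142−0.0433)
   = 1.99 × 1.2831 / 0.0987 = 25.8700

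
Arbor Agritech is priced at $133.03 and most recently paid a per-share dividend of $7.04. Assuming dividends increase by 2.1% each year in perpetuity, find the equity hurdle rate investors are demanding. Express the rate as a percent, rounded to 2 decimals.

7.50%

Rearranging the constant-growth DDM: r = D₁/P₀ + g.
D₁ = 7.04 × (1 + 0.021) = 7.1878.
r = 7.1878 / 133.03 + 0.021 = 0.05403 + 0.021 = 0.07503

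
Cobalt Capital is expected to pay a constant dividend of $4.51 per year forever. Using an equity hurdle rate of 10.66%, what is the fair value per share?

Zero-growth DDM (perpetuity): P₀ = D/r = 4.51 / 0.1066 = 42.3077

$42.31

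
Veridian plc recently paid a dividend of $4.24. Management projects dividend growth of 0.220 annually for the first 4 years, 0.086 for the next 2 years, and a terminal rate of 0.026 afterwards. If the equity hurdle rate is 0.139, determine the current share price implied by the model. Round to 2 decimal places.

Three-stage DDM. Project D₁…D_6; terminal Gordon value at t=6 with g = 0.026; discount at r = 0.139.
D_1 = 5.1728
D_2 = 6.3108
D_3 = 7.6992
D_4 = 9.3930
D_5 = 10.2008
D_6 = 11.0781
TV_6 = 11.3661/(0.139−0.026) = 100.5851
P₀ = Σ Dₜ/(1+r)ᵗ + TV_6/(1+r)^6 = 76.6596

$76.66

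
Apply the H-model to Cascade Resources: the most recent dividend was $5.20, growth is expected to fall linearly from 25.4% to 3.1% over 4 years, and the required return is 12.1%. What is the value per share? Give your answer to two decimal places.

H-model: P₀ = D₀[(1+g_L) + H(g_S−g_L)]/(r−g_L), with H = 4/2 = 2.
P₀ = 5.20 × [(1+0.031) + 2×(0.254−0.031)] / (0.121−0.031)
   = 5.20 × 1.4770 / 0.09 = 85.3378

$85.34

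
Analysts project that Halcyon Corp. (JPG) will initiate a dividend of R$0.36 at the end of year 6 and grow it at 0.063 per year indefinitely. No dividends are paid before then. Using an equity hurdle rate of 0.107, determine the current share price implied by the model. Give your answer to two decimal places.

R$4.92

Deferred-dividend DDM. At t=5 the remaining stream is a growing perpetuity with first payment D_6 = 0.36.
V_5 = D_6/(r−g) = 0.36/(0.107−0.063) = 8.1818
P₀ = V_5/(1+r)^5 = 8.1818/(1+0.107)^5 = 4.9217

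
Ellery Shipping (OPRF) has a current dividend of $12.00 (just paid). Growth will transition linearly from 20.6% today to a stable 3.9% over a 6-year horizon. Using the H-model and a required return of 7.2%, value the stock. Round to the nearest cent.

H-model: P₀ = D₀[(1+g_L) + H(g_S−g_L)]/(r−g_L), with H = 6/2 = 3.
P₀ = 12.00 × [(1+0.039) + 3×(0.206−0.039)] / (0.072−0.039)
   = 12.00 × 1.5400 / 0.033 = 560.0000

$560.00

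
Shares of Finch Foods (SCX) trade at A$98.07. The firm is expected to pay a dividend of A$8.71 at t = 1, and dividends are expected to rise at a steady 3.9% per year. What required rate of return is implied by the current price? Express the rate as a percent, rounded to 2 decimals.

12.78%

Rearranging the constant-growth DDM: r = D₁/P₀ + g.
r = 8.7100 / 98.07 + 0.039 = 0.08881 + 0.039 = 0.12781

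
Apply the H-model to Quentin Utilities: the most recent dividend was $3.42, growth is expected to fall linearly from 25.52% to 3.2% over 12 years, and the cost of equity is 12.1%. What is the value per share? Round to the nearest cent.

$91.12

H-model: P₀ = D₀[(1+g_L) + H(g_S−g_L)]/(r−g_L), with H = 12/2 = 6.
P₀ = 3.42 × [(1+0.032) + 6×(0.2552−0.032)] / (0.121−0.032)
   = 3.42 × 2.3712 / 0.089 = 91.1180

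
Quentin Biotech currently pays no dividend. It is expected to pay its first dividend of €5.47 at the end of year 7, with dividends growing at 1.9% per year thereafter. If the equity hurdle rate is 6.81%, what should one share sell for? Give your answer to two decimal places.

€75.03

Deferred-dividend DDM. At t=6 the remaining stream is a growing perpetuity with first payment D_7 = 5.47.
V_6 = D_7/(r−g) = 5.47/(0.0681−0.019) = 111.4053
P₀ = V_6/(1+r)^6 = 111.4053/(1+0.0681)^6 = 75.0299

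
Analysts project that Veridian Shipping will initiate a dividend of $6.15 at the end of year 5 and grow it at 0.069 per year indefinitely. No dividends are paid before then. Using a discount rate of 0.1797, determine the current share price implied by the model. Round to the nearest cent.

Deferred-dividend DDM. At t=4 the remaining stream is a growing perpetuity with first payment D_5 = 6.15.
V_4 = D_5/(r−g) = 6.15/(0.1797−0.069) = 55.5556
P₀ = V_4/(1+r)^4 = 55.5556/(1+0.1797)^4 = 28.6841

$28.68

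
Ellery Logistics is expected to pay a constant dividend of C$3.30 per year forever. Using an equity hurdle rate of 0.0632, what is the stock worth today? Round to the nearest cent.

C$52.22

Zero-growth DDM (perpetuity): P₀ = D/r = 3.30 / 0.0632 = 52.2152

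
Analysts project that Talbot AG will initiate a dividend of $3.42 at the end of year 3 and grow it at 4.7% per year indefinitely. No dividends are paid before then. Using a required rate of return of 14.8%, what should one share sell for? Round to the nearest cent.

Deferred-dividend DDM. At t=2 the remaining stream is a growing perpetuity with first payment D_3 = 3.42.
V_2 = D_3/(r−g) = 3.42/(0.148−0.047) = 33.8614
P₀ = V_2/(1+r)^2 = 33.8614/(1+0.148)^2 = 25.6934

$25.69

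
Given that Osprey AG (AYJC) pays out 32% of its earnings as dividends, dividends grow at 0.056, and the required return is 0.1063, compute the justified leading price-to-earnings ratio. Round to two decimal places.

6.36

Justified leading P/E = b/(r−g) = 0.32/(0.1063−0.056) = 6.3618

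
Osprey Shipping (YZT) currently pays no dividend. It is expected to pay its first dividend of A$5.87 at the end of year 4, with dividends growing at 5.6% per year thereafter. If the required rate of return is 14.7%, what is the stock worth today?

Deferred-dividend DDM. At t=3 the remaining stream is a growing perpetuity with first payment D_4 = 5.87.
V_3 = D_4/(r−g) = 5.87/(0.147−0.056) = 64.5055
P₀ = V_3/(1+r)^3 = 64.5055/(1+0.147)^3 = 42.7471

A$42.75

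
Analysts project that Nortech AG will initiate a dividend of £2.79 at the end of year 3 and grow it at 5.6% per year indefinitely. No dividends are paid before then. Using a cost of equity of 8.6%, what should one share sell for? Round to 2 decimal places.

Deferred-dividend DDM. At t=2 the remaining stream is a growing perpetuity with first payment D_3 = 2.79.
V_2 = D_3/(r−g) = 2.79/(0.086−0.056) = 93.0000
P₀ = V_2/(1+r)^2 = 93.0000/(1+0.086)^2 = 78.8539

£78.85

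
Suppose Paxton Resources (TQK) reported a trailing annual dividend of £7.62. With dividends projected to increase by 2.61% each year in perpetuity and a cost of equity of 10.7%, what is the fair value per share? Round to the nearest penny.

£96.65

Gordon growth model: P₀ = D₁/(r − g). D₁ = 7.62 × (1 + 0.0261) = 7.8189.
P₀ = 7.8189 / (0.107 − 0.0261) = 7.8189 / 0.0809 = 96.6487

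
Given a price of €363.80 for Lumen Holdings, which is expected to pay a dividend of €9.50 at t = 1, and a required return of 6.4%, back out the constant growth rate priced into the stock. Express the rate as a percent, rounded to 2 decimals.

From P₀ = D₁/(r − g), the implied growth is g = r − D₁/P₀.
g = 0.064 − 9.50/363.80 = 0.064 − 0.02611 = 0.03789

3.79%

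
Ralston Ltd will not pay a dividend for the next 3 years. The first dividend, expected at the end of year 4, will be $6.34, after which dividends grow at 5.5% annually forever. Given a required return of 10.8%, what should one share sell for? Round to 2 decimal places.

Deferred-dividend DDM. At t=3 the remaining stream is a growing perpetuity with first payment D_4 = 6.34.
V_3 = D_4/(r−g) = 6.34/(0.108−0.055) = 119.6226
P₀ = V_3/(1+r)^3 = 119.6226/(1+0.108)^3 = 87.9415

$87.94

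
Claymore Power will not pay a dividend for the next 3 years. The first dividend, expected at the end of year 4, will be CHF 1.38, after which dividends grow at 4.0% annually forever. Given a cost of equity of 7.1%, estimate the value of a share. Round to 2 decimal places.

Deferred-dividend DDM. At t=3 the remaining stream is a growing perpetuity with first payment D_4 = 1.38.
V_3 = D_4/(r−g) = 1.38/(0.071−0.04) = 44.5161
P₀ = V_3/(1+r)^3 = 44.5161/(1+0.071)^3 = 36.2367

CHF 36.24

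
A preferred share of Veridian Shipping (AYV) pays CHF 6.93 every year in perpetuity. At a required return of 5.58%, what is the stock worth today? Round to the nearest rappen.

CHF 124.19

Zero-growth DDM (perpetuity): P₀ = D/r = 6.93 / 0.0558 = 124.1935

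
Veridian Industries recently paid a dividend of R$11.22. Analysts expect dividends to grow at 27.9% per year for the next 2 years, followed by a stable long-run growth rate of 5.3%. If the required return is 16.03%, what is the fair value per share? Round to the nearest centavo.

R$159.79

Two-stage DDM. Project D₁…D_2 at 0.279, terminal growth 0.053, discount at r = 0.1603.
D_1 = 14.3504
D_2 = 18.3541
Terminal value at t=2: TV = D_3/(r−g) = 19.3269/(0.1603−0.053) = 180.1203
P₀ = 14.3504/(1+0.1603)^1 + 18.3541/(1+0.1603)^2 + 180.1203/(1+0.1603)^2 = 159.7904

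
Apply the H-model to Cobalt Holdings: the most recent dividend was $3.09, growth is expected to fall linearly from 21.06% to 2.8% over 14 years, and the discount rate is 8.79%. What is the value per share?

H-model: P₀ = D₀[(1+g_L) + H(g_S−g_L)]/(r−g_L), with H = 14/2 = 7.
P₀ = 3.09 × [(1+0.028) + 7×(0.2106−0.028)] / (0.0879−0.028)
   = 3.09 × 2.3062 / 0.0599 = 118.9676

$118.97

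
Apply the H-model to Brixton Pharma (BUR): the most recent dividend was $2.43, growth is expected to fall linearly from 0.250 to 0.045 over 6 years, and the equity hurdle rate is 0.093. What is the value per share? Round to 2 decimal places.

$84.04

H-model: P₀ = D₀[(1+g_L) + H(g_S−g_L)]/(r−g_L), with H = 6/2 = 3.
P₀ = 2.43 × [(1+0.045) + 3×(0.25−0.045)] / (0.093−0.045)
   = 2.43 × 1.6600 / 0.048 = 84.0375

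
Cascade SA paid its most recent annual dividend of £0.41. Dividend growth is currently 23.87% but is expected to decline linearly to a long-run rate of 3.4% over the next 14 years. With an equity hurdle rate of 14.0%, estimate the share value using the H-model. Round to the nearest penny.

£9.54

H-model: P₀ = D₀[(1+g_L) + H(g_S−g_L)]/(r−g_L), with H = 14/2 = 7.
P₀ = 0.41 × [(1+0.034) + 7×(0.2387−0.034)] / (0.14−0.034)
   = 0.41 × 2.4669 / 0.106 = 9.5418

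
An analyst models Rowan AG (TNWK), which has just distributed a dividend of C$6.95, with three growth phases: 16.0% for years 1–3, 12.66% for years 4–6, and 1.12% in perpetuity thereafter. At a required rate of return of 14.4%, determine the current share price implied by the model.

C$95.21

Three-stage DDM. Project D₁…D_6; terminal Gordon value at t=6 with g = 0.0112; discount at r = 0.144.
D_1 = 8.0620
D_2 = 9.3519
D_3 = 10.8482
D_4 = 12.2216
D_5 = 13.7689
D_6 = 15.5120
TV_6 = 15.6857/(0.144−0.0112) = 118.1155
P₀ = Σ Dₜ/(1+r)ᵗ + TV_6/(1+r)^6 = 95.2140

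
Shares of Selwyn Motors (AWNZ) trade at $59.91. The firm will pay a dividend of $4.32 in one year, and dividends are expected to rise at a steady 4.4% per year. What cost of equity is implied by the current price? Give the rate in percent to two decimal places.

Rearranging the constant-growth DDM: r = D₁/P₀ + g.
r = 4.3200 / 59.91 + 0.044 = 0.07211 + 0.044 = 0.11611

11.61%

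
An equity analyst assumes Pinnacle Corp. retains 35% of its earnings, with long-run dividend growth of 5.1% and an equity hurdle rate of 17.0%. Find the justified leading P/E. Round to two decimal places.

5.46

Payout ratio b = 1 − 0.35 = 0.65.
Justified leading P/E = b/(r−g) = 0.65/(0.17−0.051) = 5.4622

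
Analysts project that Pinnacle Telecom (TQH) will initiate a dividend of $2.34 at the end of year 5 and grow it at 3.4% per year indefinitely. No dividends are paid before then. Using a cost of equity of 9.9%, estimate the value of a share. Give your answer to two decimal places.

$24.68

Deferred-dividend DDM. At t=4 the remaining stream is a growing perpetuity with first payment D_5 = 2.34.
V_4 = D_5/(r−g) = 2.34/(0.099−0.034) = 36.0000
P₀ = V_4/(1+r)^4 = 36.0000/(1+0.099)^4 = 24.6781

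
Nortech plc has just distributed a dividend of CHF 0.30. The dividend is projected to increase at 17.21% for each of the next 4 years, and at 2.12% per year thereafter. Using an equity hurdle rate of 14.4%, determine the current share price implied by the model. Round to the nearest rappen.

Two-stage DDM. Project D₁…D_4 at 0.1721, terminal growth 0.0212, discount at r = 0.144.
D_1 = 0.3516
D_2 = 0.4121
D_3 = 0.4831
D_4 = 0.5662
Terminal value at t=4: TV = D_5/(r−g) = 0.5782/(0.144−0.0212) = 4.7086
P₀ = 0.3516/(1+0.144)^1 + 0.4121/(1+0.144)^2 + 0.4831/(1+0.144)^3 + 0.5662/(1+0.144)^4 + 4.7086/(1+0.144)^4 = 4.0246

CHF 4.02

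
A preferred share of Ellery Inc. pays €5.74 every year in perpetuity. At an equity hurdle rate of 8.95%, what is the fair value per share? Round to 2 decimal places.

€64.13

Zero-growth DDM (perpetuity): P₀ = D/r = 5.74 / 0.0895 = 64.1341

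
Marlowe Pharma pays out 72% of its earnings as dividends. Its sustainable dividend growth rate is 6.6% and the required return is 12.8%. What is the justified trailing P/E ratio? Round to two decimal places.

12.38

Justified trailing P/E = b(1+g)/(r−g) = 0.72×(1+0.066)/(0.128−0.066) = 12.3794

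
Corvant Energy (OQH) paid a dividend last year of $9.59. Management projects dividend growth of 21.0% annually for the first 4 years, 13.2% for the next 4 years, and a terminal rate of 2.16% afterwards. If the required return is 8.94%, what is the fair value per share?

$370.92

Three-stage DDM. Project D₁…D_8; terminal Gordon value at t=8 with g = 0.0216; discount at r = 0.0894.
D_1 = 11.6039
D_2 = 14.0407
D_3 = 16.9893
D_4 = 20.5570
D_5 = 23.2705
D_6 = 26.3423
D_7 = 29.8194
D_8 = 33.7556
TV_8 = 34.4847/(0.0894−0.0216) = 508.6242
P₀ = Σ Dₜ/(1+r)ᵗ + TV_8/(1+r)^8 = 370.9222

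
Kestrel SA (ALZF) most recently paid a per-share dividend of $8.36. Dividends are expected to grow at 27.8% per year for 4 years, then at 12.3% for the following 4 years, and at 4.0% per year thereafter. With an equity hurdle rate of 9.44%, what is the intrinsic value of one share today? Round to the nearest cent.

Three-stage DDM. Project D₁…D_8; terminal Gordon value at t=8 with g = 0.04; discount at r = 0.0944.
D_1 = 10.6841
D_2 = 13.6543
D_3 = 17.4501
D_4 = 22.3013
D_5 = 25.0443
D_6 = 28.1248
D_7 = 31.5841
D_8 = 35.4690
TV_8 = 36.8877/(0.0944−0.04) = 678.0835
P₀ = Σ Dₜ/(1+r)ᵗ + TV_8/(1+r)^8 = 445.8916

$445.89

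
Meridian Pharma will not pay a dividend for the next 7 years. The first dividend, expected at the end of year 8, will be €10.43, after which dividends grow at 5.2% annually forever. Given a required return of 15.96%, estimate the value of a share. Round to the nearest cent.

Deferred-dividend DDM. At t=7 the remaining stream is a growing perpetuity with first payment D_8 = 10.43.
V_7 = D_8/(r−g) = 10.43/(0.1596−0.052) = 96.9331
P₀ = V_7/(1+r)^7 = 96.9331/(1+0.1596)^7 = 34.3807

€34.38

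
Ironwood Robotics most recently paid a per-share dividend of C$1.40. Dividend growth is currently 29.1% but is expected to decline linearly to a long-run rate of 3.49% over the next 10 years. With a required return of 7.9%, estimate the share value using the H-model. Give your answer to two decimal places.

H-model: P₀ = D₀[(1+g_L) + H(g_S−g_L)]/(r−g_L), with H = 10/2 = 5.
P₀ = 1.40 × [(1+0.0349) + 5×(0.291−0.0349)] / (0.079−0.0349)
   = 1.40 × 2.3154 / 0.0441 = 73.5048

C$73.50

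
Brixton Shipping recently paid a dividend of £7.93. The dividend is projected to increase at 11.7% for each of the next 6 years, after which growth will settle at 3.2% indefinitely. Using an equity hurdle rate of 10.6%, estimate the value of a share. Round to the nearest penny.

Two-stage DDM. Project D₁…D_6 at 0.117, terminal growth 0.032, discount at r = 0.106.
D_1 = 8.8578
D_2 = 9.8942
D_3 = 11.0518
D_4 = 12.3449
D_5 = 13.7892
D_6 = 15.4025
Terminal value at t=6: TV = D_7/(r−g) = 15.8954/(0.106−0.032) = 214.8029
P₀ = 8.8578/(1+0.106)^1 + 9.8942/(1+0.106)^2 + 11.0518/(1+0.106)^3 + 12.3449/(1+0.106)^4 + 13.7892/(1+0.106)^5 + 15.4025/(1+0.106)^6 + 214.8029/(1+0.106)^6 = 166.6211

£166.62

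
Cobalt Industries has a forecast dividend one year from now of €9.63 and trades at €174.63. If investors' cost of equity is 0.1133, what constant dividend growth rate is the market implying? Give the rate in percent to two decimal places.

5.82%

From P₀ = D₁/(r − g), the implied growth is g = r − D₁/P₀.
g = 0.1133 − 9.63/174.63 = 0.1133 − 0.05515 = 0.05815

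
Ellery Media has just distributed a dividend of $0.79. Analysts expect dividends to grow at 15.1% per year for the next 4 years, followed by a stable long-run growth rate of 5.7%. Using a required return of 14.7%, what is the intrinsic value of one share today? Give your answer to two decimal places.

$12.60

Two-stage DDM. Project D₁…D_4 at 0.151, terminal growth 0.057, discount at r = 0.147.
D_1 = 0.9093
D_2 = 1.0466
D_3 = 1.2046
D_4 = 1.3865
Terminal value at t=4: TV = D_5/(r−g) = 1.4656/(0.147−0.057) = 16.2840
P₀ = 0.9093/(1+0.147)^1 + 1.0466/(1+0.147)^2 + 1.2046/(1+0.147)^3 + 1.3865/(1+0.147)^4 + 16.2840/(1+0.147)^4 = 12.5959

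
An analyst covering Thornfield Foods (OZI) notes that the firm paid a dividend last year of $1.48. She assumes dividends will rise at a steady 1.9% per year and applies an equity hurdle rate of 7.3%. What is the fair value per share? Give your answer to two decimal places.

Gordon growth model: P₀ = D₁/(r − g). D₁ = 1.48 × (1 + 0.019) = 1.5081.
P₀ = 1.5081 / (0.073 − 0.019) = 1.5081 / 0.054 = 27.9281

$27.93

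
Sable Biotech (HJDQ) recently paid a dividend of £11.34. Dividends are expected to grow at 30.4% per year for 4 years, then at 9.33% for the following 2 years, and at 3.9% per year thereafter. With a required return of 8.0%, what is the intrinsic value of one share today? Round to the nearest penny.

£749.26

Three-stage DDM. Project D₁…D_6; terminal Gordon value at t=6 with g = 0.039; discount at r = 0.08.
D_1 = 14.7874
D_2 = 19.2827
D_3 = 25.1447
D_4 = 32.7886
D_5 = 35.8478
D_6 = 39.1924
TV_6 = 40.7209/(0.08−0.039) = 993.1934
P₀ = Σ Dₜ/(1+r)ᵗ + TV_6/(1+r)^6 = 749.2607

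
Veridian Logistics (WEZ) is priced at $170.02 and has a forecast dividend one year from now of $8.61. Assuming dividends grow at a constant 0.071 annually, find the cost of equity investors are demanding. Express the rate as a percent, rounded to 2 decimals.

12.16%

Rearranging the constant-growth DDM: r = D₁/P₀ + g.
r = 8.6100 / 170.02 + 0.071 = 0.05064 + 0.071 = 0.12164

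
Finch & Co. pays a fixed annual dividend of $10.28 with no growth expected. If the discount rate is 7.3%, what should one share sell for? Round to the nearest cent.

$140.82

Zero-growth DDM (perpetuity): P₀ = D/r = 10.28 / 0.073 = 140.8219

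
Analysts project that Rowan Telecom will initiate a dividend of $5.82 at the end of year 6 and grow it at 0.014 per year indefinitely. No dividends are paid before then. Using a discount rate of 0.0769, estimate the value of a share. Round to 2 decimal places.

$63.88

Deferred-dividend DDM. At t=5 the remaining stream is a growing perpetuity with first payment D_6 = 5.82.
V_5 = D_6/(r−g) = 5.82/(0.0769−0.014) = 92.5278
P₀ = V_5/(1+r)^5 = 92.5278/(1+0.0769)^5 = 63.8845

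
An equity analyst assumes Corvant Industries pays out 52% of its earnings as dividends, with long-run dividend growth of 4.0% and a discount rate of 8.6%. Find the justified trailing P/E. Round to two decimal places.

Justified trailing P/E = b(1+g)/(r−g) = 0.52×(1+0.04)/(0.086−0.04) = 11.7565

11.76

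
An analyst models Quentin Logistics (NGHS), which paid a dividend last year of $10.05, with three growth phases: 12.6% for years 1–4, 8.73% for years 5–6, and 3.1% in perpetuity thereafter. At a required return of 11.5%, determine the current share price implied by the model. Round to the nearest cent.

Three-stage DDM. Project D₁…D_6; terminal Gordon value at t=6 with g = 0.031; discount at r = 0.115.
D_1 = 11.3163
D_2 = 12.7422
D_3 = 14.3477
D_4 = 16.1555
D_5 = 17.5658
D_6 = 19.0993
TV_6 = 19.6914/(0.115−0.031) = 234.4217
P₀ = Σ Dₜ/(1+r)ᵗ + TV_6/(1+r)^6 = 183.3306

$183.33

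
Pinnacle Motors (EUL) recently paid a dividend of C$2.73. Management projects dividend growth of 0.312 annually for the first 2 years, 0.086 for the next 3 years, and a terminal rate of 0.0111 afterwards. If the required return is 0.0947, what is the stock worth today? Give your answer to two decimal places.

C$65.08

Three-stage DDM. Project D₁…D_5; terminal Gordon value at t=5 with g = 0.0111; discount at r = 0.0947.
D_1 = 3.5818
D_2 = 4.6993
D_3 = 5.1034
D_4 = 5.5423
D_5 = 6.0189
TV_5 = 6.0857/(0.0947−0.0111) = 72.7960
P₀ = Σ Dₜ/(1+r)ᵗ + TV_5/(1+r)^5 = 65.0769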